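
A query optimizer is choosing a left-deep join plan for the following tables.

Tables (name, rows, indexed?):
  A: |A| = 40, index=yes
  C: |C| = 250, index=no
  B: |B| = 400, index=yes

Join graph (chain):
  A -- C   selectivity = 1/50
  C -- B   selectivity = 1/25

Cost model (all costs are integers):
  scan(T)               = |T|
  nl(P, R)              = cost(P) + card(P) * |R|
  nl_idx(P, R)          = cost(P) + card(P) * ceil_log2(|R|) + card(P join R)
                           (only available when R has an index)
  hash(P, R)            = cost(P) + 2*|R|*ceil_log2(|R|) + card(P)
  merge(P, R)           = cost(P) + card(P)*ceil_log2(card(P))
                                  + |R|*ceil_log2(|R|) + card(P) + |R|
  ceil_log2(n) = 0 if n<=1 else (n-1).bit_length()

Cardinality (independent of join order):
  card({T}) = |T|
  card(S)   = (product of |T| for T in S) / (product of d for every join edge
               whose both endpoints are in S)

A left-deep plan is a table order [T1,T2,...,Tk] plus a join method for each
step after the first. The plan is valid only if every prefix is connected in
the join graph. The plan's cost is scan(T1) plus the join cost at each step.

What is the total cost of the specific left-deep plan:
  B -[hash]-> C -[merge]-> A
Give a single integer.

57080

step 1: scan B: cost=400, card=400
step 2: join C via hash
    card(P join C) = 400*250/(25) = 4000
    cost = 400 + 2*250*8 + 400 = 4800
step 3: join A via merge
    card(P join A) = 4000*40/(50) = 3200
    cost = 4800 + 4000*12 + 40*6 + 4000 + 40 = 57080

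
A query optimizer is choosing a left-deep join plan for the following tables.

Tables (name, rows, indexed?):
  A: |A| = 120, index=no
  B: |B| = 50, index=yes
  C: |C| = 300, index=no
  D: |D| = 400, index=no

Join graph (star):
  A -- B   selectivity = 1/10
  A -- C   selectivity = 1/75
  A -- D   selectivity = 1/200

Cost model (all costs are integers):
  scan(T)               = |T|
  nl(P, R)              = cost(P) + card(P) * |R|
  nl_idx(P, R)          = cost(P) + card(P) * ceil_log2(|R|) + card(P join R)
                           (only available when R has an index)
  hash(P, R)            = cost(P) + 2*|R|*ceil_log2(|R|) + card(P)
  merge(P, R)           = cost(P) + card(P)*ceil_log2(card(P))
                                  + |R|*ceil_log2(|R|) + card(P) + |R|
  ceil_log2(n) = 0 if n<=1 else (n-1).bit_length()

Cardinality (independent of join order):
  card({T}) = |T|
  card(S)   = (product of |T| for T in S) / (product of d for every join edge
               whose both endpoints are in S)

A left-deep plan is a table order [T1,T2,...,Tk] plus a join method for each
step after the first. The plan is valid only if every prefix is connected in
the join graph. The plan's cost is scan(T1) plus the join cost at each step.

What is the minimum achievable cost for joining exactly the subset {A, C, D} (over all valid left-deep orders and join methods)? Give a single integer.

Selinger DP over subsets of {A,C,D}:
  {A}: scan cost=120, card=120
  {C}: scan cost=300, card=300
  {D}: scan cost=400, card=400
  {AC}: card=480; try (A,hash)→2280, (C,merge)→4080, (A,merge)→4260, (C,hash)→5640, (C,nl)→36120, (A,nl)→36300; best=2280 via (A,hash)
  {AD}: card=240; try (A,hash)→2480, (D,merge)→5080, (A,merge)→5360, (D,hash)→7440, (D,nl)→48120, (A,nl)→48400; best=2480 via (A,hash)
  {ACD}: card=960; try (C,merge)→7640, (C,hash)→8120, (D,hash)→9960, (D,merge)→11080, (C,nl)→74480, (D,nl)→194280; best=7640 via (C,merge)

7640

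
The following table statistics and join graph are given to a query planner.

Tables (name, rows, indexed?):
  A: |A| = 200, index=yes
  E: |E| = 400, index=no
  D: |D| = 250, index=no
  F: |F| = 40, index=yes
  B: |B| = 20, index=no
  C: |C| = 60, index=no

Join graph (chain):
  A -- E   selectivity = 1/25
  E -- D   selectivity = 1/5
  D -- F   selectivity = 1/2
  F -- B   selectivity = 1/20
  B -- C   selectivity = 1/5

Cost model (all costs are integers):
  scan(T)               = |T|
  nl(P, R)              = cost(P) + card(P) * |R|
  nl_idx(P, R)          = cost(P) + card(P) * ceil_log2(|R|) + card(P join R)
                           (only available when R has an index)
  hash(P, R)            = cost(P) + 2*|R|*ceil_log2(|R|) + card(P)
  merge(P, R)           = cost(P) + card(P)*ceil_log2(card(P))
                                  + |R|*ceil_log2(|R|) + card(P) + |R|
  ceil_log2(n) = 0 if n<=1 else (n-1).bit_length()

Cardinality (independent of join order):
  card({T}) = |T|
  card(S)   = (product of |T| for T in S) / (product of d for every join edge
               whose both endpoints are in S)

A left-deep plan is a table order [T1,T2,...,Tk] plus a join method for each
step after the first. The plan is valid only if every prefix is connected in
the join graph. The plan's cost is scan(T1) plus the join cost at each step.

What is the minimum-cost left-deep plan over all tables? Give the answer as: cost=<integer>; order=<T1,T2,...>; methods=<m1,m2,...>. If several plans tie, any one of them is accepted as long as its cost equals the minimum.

Selinger DP (subsets sized 1..n):
  {A}: scan cost=200, card=200
  {E}: scan cost=400, card=400
  {D}: scan cost=250, card=250
  {F}: scan cost=40, card=40
  {B}: scan cost=20, card=20
  {C}: scan cost=60, card=60
  {AE}: card=3200; try (A,hash)→4000, (E,merge)→6000, (A,merge)→6200, (A,nl_idx)→6800, (E,hash)→7600, (E,nl)→80200 …(+1); best=4000 via (A,hash)
  {DE}: card=20000; try (D,hash)→4800, (E,merge)→6500, (D,merge)→6650, (E,hash)→7700, (E,nl)→100250, (D,nl)→100400; best=4800 via (D,hash)
  {DF}: card=5000; try (F,hash)→980, (D,merge)→2570, (F,merge)→2780, (D,hash)→4080, (F,nl_idx)→6750, (D,nl)→10040 …(+1); best=980 via (F,hash)
  {BF}: card=40; try (F,nl_idx)→180, (B,hash)→280, (F,merge)→420, (B,merge)→440, (F,hash)→520, (F,nl)→820 …(+1); best=180 via (F,nl_idx)
  {BC}: card=240; try (B,hash)→320, (C,merge)→560, (B,merge)→600, (C,hash)→760, (C,nl)→1220, (B,nl)→1260; best=320 via (B,hash)
  {ADE}: card=160000; try (D,hash)→11200, (A,hash)→28000, (D,merge)→47850, (A,nl_idx)→324800, (A,merge)→326600, (D,nl)→804000 …(+1); best=11200 via (D,hash)
  {DEF}: card=400000; try (E,hash)→13180, (F,hash)→25280, (E,merge)→74980, (F,merge)→325080, (F,nl_idx)→524800, (F,nl)→804800 …(+1); best=13180 via (E,hash)
  {BDF}: card=5000; try (D,merge)→2710, (D,hash)→4220, (B,hash)→6180, (D,nl)→10180, (B,merge)→71100, (B,nl)→100980; best=2710 via (D,merge)
  {BCF}: card=480; try (C,merge)→880, (C,hash)→940, (F,hash)→1040, (F,nl_idx)→2240, (C,nl)→2580, (F,merge)→2760 …(+1); best=880 via (C,merge)
  {ADEF}: card=3200000; try (F,hash)→171680, (A,hash)→416380, (F,merge)→3051480, (F,nl_idx)→4171200, (F,nl)→6411200, (A,nl_idx)→6413180 …(+2); best=171680 via (F,hash)
  {BDEF}: card=400000; try (E,hash)→14910, (E,merge)→76710, (B,hash)→413380, (E,nl)→2002710, (B,nl)→8013180, (B,merge)→8013300; best=14910 via (E,hash)
  {BCDF}: card=60000; try (D,hash)→5360, (D,merge)→7930, (C,hash)→8430, (C,merge)→73130, (D,nl)→120880, (C,nl)→302710; best=5360 via (D,hash)
  {ABDEF}: card=3200000; try (A,hash)→418110, (B,hash)→3371880, (A,nl_idx)→6414910, (A,merge)→8016710, (B,nl)→64171680, (B,merge)→73771800 …(+1); best=418110 via (A,hash)
  {BCDEF}: card=4800000; try (E,hash)→72560, (C,hash)→415630, (E,merge)→1029360, (C,merge)→8015330, (E,nl)→24005360, (C,nl)→24014910; best=72560 via (E,hash)
  {ABCDEF}: card=38400000; try (C,hash)→3618830, (A,hash)→4875760, (C,merge)→74018530, (A,nl_idx)→76872560, (A,merge)→115274360, (C,nl)→192418110 …(+1); best=3618830 via (C,hash)

cost=3618830; order=B,F,D,E,A,C; methods=nl_idx,merge,hash,hash,hash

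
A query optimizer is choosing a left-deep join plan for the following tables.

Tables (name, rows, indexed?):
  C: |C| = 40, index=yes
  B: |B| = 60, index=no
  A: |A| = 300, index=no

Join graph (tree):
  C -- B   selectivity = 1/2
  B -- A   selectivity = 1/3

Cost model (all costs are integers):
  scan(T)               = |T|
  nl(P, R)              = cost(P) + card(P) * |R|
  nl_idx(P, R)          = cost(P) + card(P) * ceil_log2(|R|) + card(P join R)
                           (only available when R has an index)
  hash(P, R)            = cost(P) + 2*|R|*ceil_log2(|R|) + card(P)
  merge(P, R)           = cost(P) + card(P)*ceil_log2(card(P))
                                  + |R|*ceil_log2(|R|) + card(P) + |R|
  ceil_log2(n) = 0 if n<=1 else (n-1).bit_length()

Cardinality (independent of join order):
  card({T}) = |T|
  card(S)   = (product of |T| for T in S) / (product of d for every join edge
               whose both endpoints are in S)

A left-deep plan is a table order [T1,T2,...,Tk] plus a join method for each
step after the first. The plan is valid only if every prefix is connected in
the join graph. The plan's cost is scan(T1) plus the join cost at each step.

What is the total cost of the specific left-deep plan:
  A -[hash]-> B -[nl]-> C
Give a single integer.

step 1: scan A: cost=300, card=300
step 2: join B via hash
    card(P join B) = 300*60/(3) = 6000
    cost = 300 + 2*60*6 + 300 = 1320
step 3: join C via nl
    card(P join C) = 6000*40/(2) = 120000
    cost = 1320 + 6000*40 = 241320

241320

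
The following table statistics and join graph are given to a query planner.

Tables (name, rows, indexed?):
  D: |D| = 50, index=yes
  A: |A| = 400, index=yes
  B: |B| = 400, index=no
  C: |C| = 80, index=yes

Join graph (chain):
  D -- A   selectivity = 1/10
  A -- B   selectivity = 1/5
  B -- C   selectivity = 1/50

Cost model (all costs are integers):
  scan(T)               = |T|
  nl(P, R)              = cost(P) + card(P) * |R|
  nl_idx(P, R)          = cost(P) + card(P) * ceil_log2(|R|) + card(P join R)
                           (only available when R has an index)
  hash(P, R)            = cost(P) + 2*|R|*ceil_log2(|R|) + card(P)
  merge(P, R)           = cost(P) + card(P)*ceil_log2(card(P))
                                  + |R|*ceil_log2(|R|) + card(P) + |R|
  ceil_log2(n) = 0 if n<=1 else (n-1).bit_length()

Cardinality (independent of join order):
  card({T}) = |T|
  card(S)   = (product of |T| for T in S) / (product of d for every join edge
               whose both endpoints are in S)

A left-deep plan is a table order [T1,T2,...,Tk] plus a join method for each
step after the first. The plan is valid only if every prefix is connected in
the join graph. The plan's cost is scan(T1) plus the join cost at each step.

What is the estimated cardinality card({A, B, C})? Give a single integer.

51200

Tables in S: A(400), B(400), C(80)
Edges inside S: A-B(d=5), B-C(d=50)
numerator = 400 * 400 * 80 = 12800000
denominator = 5 * 50 = 250
card(S) = 12800000 / 250 = 51200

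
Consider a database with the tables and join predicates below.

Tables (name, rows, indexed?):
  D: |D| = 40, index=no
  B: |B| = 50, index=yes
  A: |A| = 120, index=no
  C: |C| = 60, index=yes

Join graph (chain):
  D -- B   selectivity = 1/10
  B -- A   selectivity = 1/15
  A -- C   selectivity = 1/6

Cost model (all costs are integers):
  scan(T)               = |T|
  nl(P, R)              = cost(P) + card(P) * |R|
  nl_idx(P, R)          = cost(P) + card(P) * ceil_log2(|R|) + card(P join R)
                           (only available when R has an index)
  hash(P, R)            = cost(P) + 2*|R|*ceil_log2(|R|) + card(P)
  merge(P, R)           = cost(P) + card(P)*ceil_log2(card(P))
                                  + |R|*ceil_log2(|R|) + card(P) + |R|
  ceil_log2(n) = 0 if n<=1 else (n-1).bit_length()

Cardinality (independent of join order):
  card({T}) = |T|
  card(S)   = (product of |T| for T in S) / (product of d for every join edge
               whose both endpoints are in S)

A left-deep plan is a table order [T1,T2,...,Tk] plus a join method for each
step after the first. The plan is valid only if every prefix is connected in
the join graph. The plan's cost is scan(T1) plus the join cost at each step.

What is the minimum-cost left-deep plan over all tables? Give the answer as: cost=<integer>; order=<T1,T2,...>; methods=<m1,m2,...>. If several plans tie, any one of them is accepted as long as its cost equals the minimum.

Selinger DP (subsets sized 1..n):
  {D}: scan cost=40, card=40
  {B}: scan cost=50, card=50
  {A}: scan cost=120, card=120
  {C}: scan cost=60, card=60
  {BD}: card=200; try (B,nl_idx)→480, (D,hash)→580, (B,merge)→670, (D,merge)→680, (B,hash)→680, (B,nl)→2040 …(+1); best=480 via (B,nl_idx)
  {AB}: card=400; try (B,hash)→840, (B,nl_idx)→1240, (A,merge)→1360, (B,merge)→1430, (A,hash)→1780, (A,nl)→6050 …(+1); best=840 via (B,hash)
  {AC}: card=1200; try (C,hash)→960, (A,merge)→1440, (C,merge)→1500, (A,hash)→1800, (C,nl_idx)→2040, (A,nl)→7260 …(+1); best=960 via (C,hash)
  {ABD}: card=1600; try (D,hash)→1720, (A,hash)→2360, (A,merge)→3240, (D,merge)→5120, (D,nl)→16840, (A,nl)→24480; best=1720 via (D,hash)
  {ABC}: card=4000; try (C,hash)→1960, (B,hash)→2760, (C,merge)→5260, (C,nl_idx)→7240, (B,nl_idx)→12160, (B,merge)→15710 …(+2); best=1960 via (C,hash)
  {ABCD}: card=16000; try (C,hash)→4040, (D,hash)→6440, (C,merge)→21340, (C,nl_idx)→27320, (D,merge)→54240, (C,nl)→97720 …(+1); best=4040 via (C,hash)

cost=4040; order=A,B,D,C; methods=hash,hash,hash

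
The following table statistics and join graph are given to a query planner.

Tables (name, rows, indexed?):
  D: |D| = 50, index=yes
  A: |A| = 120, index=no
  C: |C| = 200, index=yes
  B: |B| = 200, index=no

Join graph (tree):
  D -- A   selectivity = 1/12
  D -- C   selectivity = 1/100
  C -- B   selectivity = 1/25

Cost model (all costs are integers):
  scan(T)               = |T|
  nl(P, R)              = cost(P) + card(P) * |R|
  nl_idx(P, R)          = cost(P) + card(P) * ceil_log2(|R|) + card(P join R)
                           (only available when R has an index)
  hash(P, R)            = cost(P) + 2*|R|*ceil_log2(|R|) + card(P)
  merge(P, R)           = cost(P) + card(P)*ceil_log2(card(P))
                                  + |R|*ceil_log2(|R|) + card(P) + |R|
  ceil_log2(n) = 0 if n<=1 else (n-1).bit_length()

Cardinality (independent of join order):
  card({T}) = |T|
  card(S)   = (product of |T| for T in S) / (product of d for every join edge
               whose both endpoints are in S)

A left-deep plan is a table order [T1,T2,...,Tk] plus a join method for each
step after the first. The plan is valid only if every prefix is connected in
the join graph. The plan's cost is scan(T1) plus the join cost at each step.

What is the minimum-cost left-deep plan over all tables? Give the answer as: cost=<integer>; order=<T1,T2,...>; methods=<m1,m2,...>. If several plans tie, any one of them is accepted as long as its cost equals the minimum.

cost=5630; order=D,C,B,A; methods=nl_idx,merge,hash

Selinger DP (subsets sized 1..n):
  {D}: scan cost=50, card=50
  {A}: scan cost=120, card=120
  {C}: scan cost=200, card=200
  {B}: scan cost=200, card=200
  {AD}: card=500; try (D,hash)→840, (D,nl_idx)→1340, (A,merge)→1360, (D,merge)→1430, (A,hash)→1780, (A,nl)→6050 …(+1); best=840 via (D,hash)
  {CD}: card=100; try (C,nl_idx)→550, (D,hash)→1000, (D,nl_idx)→1500, (C,merge)→2200, (D,merge)→2350, (C,hash)→3300 …(+2); best=550 via (C,nl_idx)
  {BC}: card=1600; try (C,nl_idx)→3400, (C,hash)→3600, (B,hash)→3600, (C,merge)→3800, (B,merge)→3800, (C,nl)→40200 …(+1); best=3400 via (C,nl_idx)
  {ACD}: card=1000; try (A,merge)→2310, (A,hash)→2330, (C,hash)→4540, (C,nl_idx)→5840, (C,merge)→7640, (A,nl)→12550 …(+1); best=2310 via (A,merge)
  {BCD}: card=800; try (B,merge)→3150, (B,hash)→3850, (D,hash)→5600, (D,nl_idx)→13800, (B,nl)→20550, (D,merge)→22950 …(+1); best=3150 via (B,merge)
  {ABCD}: card=8000; try (A,hash)→5630, (B,hash)→6510, (A,merge)→12910, (B,merge)→15110, (A,nl)→99150, (B,nl)→202310; best=5630 via (A,hash)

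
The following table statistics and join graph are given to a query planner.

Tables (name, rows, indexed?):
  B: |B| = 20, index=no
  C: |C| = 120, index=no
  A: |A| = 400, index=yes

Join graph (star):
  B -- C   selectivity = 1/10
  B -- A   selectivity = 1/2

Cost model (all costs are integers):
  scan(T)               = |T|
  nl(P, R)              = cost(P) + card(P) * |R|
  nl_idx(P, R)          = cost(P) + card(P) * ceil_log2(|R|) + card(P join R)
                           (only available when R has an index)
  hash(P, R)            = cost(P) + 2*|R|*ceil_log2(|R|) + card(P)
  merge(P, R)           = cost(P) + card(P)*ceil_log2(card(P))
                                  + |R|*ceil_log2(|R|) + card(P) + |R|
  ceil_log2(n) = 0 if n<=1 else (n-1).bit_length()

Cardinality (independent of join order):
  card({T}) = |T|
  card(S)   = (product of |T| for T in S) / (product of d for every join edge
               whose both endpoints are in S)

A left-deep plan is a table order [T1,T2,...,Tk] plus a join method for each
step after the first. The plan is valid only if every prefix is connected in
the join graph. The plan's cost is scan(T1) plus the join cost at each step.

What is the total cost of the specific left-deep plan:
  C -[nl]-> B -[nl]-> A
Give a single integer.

98520

step 1: scan C: cost=120, card=120
step 2: join B via nl
    card(P join B) = 120*20/(10) = 240
    cost = 120 + 120*20 = 2520
step 3: join A via nl
    card(P join A) = 240*400/(2) = 48000
    cost = 2520 + 240*400 = 98520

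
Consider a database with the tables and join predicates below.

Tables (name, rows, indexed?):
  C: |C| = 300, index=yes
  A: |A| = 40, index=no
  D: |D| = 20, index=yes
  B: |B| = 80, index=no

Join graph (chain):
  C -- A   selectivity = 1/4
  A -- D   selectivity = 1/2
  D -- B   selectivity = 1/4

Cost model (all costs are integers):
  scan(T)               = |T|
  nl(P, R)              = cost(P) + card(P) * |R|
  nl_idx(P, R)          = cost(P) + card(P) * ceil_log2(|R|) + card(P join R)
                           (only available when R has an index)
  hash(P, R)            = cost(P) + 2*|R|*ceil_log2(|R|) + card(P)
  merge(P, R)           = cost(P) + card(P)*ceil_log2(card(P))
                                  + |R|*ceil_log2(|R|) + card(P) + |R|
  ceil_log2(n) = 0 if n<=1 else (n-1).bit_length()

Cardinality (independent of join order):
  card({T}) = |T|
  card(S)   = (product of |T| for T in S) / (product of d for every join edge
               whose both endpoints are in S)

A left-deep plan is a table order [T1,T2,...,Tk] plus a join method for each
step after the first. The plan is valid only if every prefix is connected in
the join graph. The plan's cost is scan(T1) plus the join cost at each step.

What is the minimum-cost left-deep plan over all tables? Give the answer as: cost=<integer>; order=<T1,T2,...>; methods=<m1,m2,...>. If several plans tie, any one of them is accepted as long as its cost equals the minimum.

Selinger DP (subsets sized 1..n):
  {C}: scan cost=300, card=300
  {A}: scan cost=40, card=40
  {D}: scan cost=20, card=20
  {B}: scan cost=80, card=80
  {AC}: card=3000; try (A,hash)→1080, (C,merge)→3320, (C,nl_idx)→3400, (A,merge)→3580, (C,hash)→5480, (C,nl)→12040 …(+1); best=1080 via (A,hash)
  {AD}: card=400; try (D,hash)→280, (A,merge)→420, (D,merge)→440, (A,hash)→520, (D,nl_idx)→640, (A,nl)→820 …(+1); best=280 via (D,hash)
  {BD}: card=400; try (D,hash)→360, (B,merge)→780, (D,merge)→840, (D,nl_idx)→880, (B,hash)→1160, (B,nl)→1620 …(+1); best=360 via (D,hash)
  {ACD}: card=30000; try (D,hash)→4280, (C,hash)→6080, (C,merge)→7280, (C,nl_idx)→33880, (D,merge)→40200, (D,nl_idx)→46080 …(+2); best=4280 via (D,hash)
  {ABD}: card=8000; try (A,hash)→1240, (B,hash)→1800, (A,merge)→4640, (B,merge)→4920, (A,nl)→16360, (B,nl)→32280; best=1240 via (A,hash)
  {ABCD}: card=600000; try (C,hash)→14640, (B,hash)→35400, (C,merge)→116240, (B,merge)→484920, (C,nl_idx)→673240, (C,nl)→2401240 …(+1); best=14640 via (C,hash)

cost=14640; order=B,D,A,C; methods=hash,hash,hash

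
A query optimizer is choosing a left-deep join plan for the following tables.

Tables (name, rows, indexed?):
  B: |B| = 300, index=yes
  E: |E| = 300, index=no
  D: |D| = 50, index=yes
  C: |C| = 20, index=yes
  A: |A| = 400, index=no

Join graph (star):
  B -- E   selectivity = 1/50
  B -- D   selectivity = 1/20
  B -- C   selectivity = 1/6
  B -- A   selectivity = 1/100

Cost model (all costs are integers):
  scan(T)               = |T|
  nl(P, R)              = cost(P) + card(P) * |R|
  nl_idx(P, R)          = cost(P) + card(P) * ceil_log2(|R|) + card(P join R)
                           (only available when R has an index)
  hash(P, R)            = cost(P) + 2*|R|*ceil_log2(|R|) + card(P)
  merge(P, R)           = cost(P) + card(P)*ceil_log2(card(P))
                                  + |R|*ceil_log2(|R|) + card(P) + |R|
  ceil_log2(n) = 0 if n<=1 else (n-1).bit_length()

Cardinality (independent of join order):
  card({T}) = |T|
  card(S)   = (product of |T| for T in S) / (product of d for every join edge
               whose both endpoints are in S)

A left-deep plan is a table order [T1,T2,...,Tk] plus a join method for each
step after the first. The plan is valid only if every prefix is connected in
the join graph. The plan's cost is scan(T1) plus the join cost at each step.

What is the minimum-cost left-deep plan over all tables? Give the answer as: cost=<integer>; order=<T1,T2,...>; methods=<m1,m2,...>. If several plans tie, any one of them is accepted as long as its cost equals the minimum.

cost=25600; order=A,B,D,C,E; methods=nl_idx,hash,hash,hash

Selinger DP (subsets sized 1..n):
  {B}: scan cost=300, card=300
  {E}: scan cost=300, card=300
  {D}: scan cost=50, card=50
  {C}: scan cost=20, card=20
  {A}: scan cost=400, card=400
  {BE}: card=1800; try (B,nl_idx)→4800, (E,hash)→6000, (B,hash)→6000, (E,merge)→6300, (B,merge)→6300, (E,nl)→90300 …(+1); best=4800 via (B,nl_idx)
  {BD}: card=750; try (D,hash)→1200, (B,nl_idx)→1250, (D,nl_idx)→2850, (B,merge)→3400, (D,merge)→3650, (B,hash)→5500 …(+2); best=1200 via (D,hash)
  {BC}: card=1000; try (C,hash)→800, (B,nl_idx)→1200, (C,nl_idx)→2800, (B,merge)→3140, (C,merge)→3420, (B,hash)→5440 …(+2); best=800 via (C,hash)
  {AB}: card=1200; try (B,nl_idx)→5200, (B,hash)→6200, (A,merge)→7300, (B,merge)→7400, (A,hash)→7800, (A,nl)→120300 …(+1); best=5200 via (B,nl_idx)
  {BDE}: card=4500; try (D,hash)→7200, (E,hash)→7350, (E,merge)→12450, (D,nl_idx)→20100, (D,merge)→26750, (D,nl)→94800 …(+1); best=7200 via (D,hash)
  {BCE}: card=6000; try (C,hash)→6800, (E,hash)→7200, (E,merge)→14800, (C,nl_idx)→19800, (C,merge)→26520, (C,nl)→40800 …(+1); best=6800 via (C,hash)
  {ABE}: card=7200; try (E,hash)→11800, (A,hash)→13800, (E,merge)→22600, (A,merge)→30400, (E,nl)→365200, (A,nl)→724800; best=11800 via (E,hash)
  {BCD}: card=2500; try (C,hash)→2150, (D,hash)→2400, (C,nl_idx)→7450, (D,nl_idx)→9300, (C,merge)→9570, (D,merge)→12150 …(+2); best=2150 via (C,hash)
  {ABD}: card=3000; try (D,hash)→7000, (A,hash)→9150, (A,merge)→13450, (D,nl_idx)→15400, (D,merge)→19950, (D,nl)→65200 …(+1); best=7000 via (D,hash)
  {ABC}: card=4000; try (C,hash)→6600, (A,hash)→9000, (C,nl_idx)→15200, (A,merge)→15800, (C,merge)→19720, (C,nl)→29200 …(+1); best=6600 via (C,hash)
  {BCDE}: card=15000; try (E,hash)→10050, (C,hash)→11900, (D,hash)→13400, (E,merge)→37650, (C,nl_idx)→44700, (D,nl_idx)→57800 …(+5); best=10050 via (E,hash)
  {ABDE}: card=18000; try (E,hash)→15400, (A,hash)→18900, (D,hash)→19600, (E,merge)→49000, (D,nl_idx)→73000, (A,merge)→74200 …(+4); best=15400 via (E,hash)
  {ABCE}: card=24000; try (E,hash)→16000, (C,hash)→19200, (A,hash)→20000, (E,merge)→61600, (C,nl_idx)→71800, (A,merge)→94800 …(+4); best=16000 via (E,hash)
  {ABCD}: card=10000; try (C,hash)→10200, (D,hash)→11200, (A,hash)→11850, (C,nl_idx)→32000, (A,merge)→38650, (D,nl_idx)→40600 …(+5); best=10200 via (C,hash)
  {ABCDE}: card=60000; try (E,hash)→25600, (A,hash)→32250, (C,hash)→33600, (D,hash)→40600, (E,merge)→163200, (C,nl_idx)→165400 …(+8); best=25600 via (E,hash)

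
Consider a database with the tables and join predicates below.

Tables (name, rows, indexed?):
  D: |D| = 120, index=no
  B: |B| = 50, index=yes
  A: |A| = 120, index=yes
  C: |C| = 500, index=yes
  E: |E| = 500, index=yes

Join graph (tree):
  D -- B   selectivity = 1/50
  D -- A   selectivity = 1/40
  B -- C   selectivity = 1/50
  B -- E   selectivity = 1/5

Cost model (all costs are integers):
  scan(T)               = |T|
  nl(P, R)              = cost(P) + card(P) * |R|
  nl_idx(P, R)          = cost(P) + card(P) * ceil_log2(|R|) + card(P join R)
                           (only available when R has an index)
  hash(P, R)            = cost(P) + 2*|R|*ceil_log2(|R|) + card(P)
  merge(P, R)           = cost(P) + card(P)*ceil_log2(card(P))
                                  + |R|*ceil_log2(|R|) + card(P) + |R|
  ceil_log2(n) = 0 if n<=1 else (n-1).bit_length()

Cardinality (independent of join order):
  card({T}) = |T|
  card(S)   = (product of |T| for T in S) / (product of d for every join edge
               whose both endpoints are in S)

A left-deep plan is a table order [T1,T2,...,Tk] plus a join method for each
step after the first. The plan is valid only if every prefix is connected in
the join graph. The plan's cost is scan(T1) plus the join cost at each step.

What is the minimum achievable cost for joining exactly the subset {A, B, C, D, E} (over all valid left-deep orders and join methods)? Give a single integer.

18600

Selinger DP over subsets of {A,B,C,D,E}:
  {D}: scan cost=120, card=120
  {B}: scan cost=50, card=50
  {A}: scan cost=120, card=120
  {C}: scan cost=500, card=500
  {E}: scan cost=500, card=500
  {BD}: card=120; try (B,hash)→840, (B,nl_idx)→960, (D,merge)→1360, (B,merge)→1430, (D,hash)→1780, (D,nl)→6050 …(+1); best=840 via (B,hash)
  {AD}: card=360; try (A,nl_idx)→1320, (D,hash)→1920, (A,hash)→1920, (D,merge)→2040, (A,merge)→2040, (D,nl)→14520 …(+1); best=1320 via (A,nl_idx)
  {BC}: card=500; try (C,nl_idx)→1000, (B,hash)→1600, (B,nl_idx)→4000, (C,merge)→5400, (B,merge)→5850, (C,hash)→9100 …(+2); best=1000 via (C,nl_idx)
  {BE}: card=5000; try (B,hash)→1600, (E,merge)→5400, (E,nl_idx)→5500, (B,merge)→5850, (B,nl_idx)→8500, (E,hash)→9100 …(+2); best=1600 via (B,hash)
  {ABD}: card=360; try (A,nl_idx)→2040, (B,hash)→2280, (A,hash)→2640, (A,merge)→2760, (B,nl_idx)→3840, (B,merge)→5270 …(+2); best=2040 via (A,nl_idx)
  {BCD}: card=1200; try (C,nl_idx)→3120, (D,hash)→3180, (C,merge)→6800, (D,merge)→6960, (C,hash)→9960, (C,nl)→60840 …(+1); best=3120 via (C,nl_idx)
  {BDE}: card=12000; try (E,merge)→6800, (D,hash)→8280, (E,hash)→9960, (E,nl_idx)→13920, (E,nl)→60840, (D,merge)→72560 …(+1); best=6800 via (E,merge)
  {BCE}: card=50000; try (E,hash)→10500, (E,merge)→11000, (C,hash)→15600, (E,nl_idx)→55500, (C,merge)→76600, (C,nl_idx)→96600 …(+2); best=10500 via (E,hash)
  {ABCD}: card=3600; try (A,hash)→6000, (C,nl_idx)→8880, (C,merge)→10640, (C,hash)→11400, (A,nl_idx)→15120, (A,merge)→18480 …(+2); best=6000 via (A,hash)
  {ABDE}: card=36000; try (E,merge)→10640, (E,hash)→11400, (A,hash)→20480, (E,nl_idx)→41280, (A,nl_idx)→126800, (E,nl)→182040 …(+2); best=10640 via (E,merge)
  {BCDE}: card=120000; try (E,hash)→13320, (E,merge)→22520, (C,hash)→27800, (D,hash)→62180, (E,nl_idx)→133920, (C,merge)→191800 …(+5); best=13320 via (E,hash)
  {ABCDE}: card=360000; try (E,hash)→18600, (C,hash)→55640, (E,merge)→57800, (A,hash)→135000, (E,nl_idx)→398400, (C,merge)→627640 …(+6); best=18600 via (E,hash)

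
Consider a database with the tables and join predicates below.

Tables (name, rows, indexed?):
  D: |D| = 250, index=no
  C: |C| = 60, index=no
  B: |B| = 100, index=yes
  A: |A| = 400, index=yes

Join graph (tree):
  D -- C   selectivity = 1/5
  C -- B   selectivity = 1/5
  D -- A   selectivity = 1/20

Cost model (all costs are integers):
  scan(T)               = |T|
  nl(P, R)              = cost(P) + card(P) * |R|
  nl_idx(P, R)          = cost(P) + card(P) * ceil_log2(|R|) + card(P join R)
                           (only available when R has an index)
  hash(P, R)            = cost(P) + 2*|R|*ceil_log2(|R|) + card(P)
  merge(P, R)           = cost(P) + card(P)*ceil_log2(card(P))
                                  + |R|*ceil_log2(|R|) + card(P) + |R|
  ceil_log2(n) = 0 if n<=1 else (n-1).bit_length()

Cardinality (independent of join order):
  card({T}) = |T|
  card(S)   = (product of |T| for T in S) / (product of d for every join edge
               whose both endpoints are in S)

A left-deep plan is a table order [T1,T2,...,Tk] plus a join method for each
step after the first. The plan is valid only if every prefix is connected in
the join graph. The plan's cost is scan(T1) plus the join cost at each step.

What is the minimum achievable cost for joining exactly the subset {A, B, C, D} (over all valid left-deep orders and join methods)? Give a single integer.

Selinger DP over subsets of {A,B,C,D}:
  {D}: scan cost=250, card=250
  {C}: scan cost=60, card=60
  {B}: scan cost=100, card=100
  {A}: scan cost=400, card=400
  {CD}: card=3000; try (C,hash)→1220, (D,merge)→2730, (C,merge)→2920, (D,hash)→4120, (D,nl)→15060, (C,nl)→15250; best=1220 via (C,hash)
  {AD}: card=5000; try (D,hash)→4800, (A,merge)→6500, (D,merge)→6650, (A,nl_idx)→7500, (A,hash)→7700, (A,nl)→100250 …(+1); best=4800 via (D,hash)
  {BC}: card=1200; try (C,hash)→920, (B,merge)→1280, (C,merge)→1320, (B,hash)→1520, (B,nl_idx)→1680, (B,nl)→6060 …(+1); best=920 via (C,hash)
  {BCD}: card=60000; try (B,hash)→5620, (D,hash)→6120, (D,merge)→17570, (B,merge)→41020, (B,nl_idx)→82220, (D,nl)→300920 …(+1); best=5620 via (B,hash)
  {ACD}: card=60000; try (C,hash)→10520, (A,hash)→11420, (A,merge)→44220, (C,merge)→75220, (A,nl_idx)→88220, (C,nl)→304800 …(+1); best=10520 via (C,hash)
  {ABCD}: card=1200000; try (B,hash)→71920, (A,hash)→72820, (A,merge)→1029620, (B,merge)→1031320, (B,nl_idx)→1630520, (A,nl_idx)→1745620 …(+2); best=71920 via (B,hash)

71920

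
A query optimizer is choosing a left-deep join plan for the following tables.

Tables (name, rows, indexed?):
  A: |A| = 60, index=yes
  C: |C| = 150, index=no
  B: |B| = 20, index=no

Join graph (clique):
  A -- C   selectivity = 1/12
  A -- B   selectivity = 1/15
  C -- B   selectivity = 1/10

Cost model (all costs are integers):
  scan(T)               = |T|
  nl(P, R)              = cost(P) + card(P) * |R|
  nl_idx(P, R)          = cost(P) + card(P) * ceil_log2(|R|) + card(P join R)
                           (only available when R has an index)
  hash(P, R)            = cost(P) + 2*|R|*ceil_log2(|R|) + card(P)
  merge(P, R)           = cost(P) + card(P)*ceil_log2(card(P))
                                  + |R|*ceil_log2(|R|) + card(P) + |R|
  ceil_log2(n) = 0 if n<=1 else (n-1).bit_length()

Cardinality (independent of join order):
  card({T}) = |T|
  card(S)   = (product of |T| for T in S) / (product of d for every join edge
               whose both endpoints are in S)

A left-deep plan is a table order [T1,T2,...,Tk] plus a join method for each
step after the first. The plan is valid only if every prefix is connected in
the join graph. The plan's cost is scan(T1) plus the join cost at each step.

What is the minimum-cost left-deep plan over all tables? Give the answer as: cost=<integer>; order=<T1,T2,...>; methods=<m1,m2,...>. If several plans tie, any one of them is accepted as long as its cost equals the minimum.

cost=1520; order=C,B,A; methods=hash,hash

Selinger DP (subsets sized 1..n):
  {A}: scan cost=60, card=60
  {C}: scan cost=150, card=150
  {B}: scan cost=20, card=20
  {AC}: card=750; try (A,hash)→1020, (A,nl_idx)→1800, (C,merge)→1830, (A,merge)→1920, (C,hash)→2520, (C,nl)→9060 …(+1); best=1020 via (A,hash)
  {AB}: card=80; try (A,nl_idx)→220, (B,hash)→320, (A,merge)→560, (B,merge)→600, (A,hash)→760, (A,nl)→1220 …(+1); best=220 via (A,nl_idx)
  {BC}: card=300; try (B,hash)→500, (C,merge)→1490, (B,merge)→1620, (C,hash)→2440, (C,nl)→3020, (B,nl)→3150; best=500 via (B,hash)
  {ABC}: card=100; try (A,hash)→1520, (B,hash)→1970, (C,merge)→2210, (A,nl_idx)→2400, (C,hash)→2700, (A,merge)→3920 …(+4); best=1520 via (A,hash)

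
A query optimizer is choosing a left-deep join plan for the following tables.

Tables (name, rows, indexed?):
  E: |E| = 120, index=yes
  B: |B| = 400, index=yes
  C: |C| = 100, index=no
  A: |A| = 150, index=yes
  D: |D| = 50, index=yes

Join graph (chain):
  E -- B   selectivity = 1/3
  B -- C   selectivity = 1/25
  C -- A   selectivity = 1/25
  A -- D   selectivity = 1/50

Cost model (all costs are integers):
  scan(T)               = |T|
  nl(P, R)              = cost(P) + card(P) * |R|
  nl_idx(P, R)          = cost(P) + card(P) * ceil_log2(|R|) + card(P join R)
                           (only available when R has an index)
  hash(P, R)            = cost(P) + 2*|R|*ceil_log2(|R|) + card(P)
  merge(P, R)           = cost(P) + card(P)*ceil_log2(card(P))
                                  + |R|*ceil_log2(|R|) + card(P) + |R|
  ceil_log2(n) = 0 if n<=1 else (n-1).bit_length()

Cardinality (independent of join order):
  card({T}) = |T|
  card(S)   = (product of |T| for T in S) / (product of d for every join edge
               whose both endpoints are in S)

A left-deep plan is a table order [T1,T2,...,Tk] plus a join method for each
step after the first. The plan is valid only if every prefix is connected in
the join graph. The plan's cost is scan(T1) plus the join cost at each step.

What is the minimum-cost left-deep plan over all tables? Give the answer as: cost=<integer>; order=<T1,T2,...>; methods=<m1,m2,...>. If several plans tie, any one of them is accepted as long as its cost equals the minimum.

cost=21230; order=D,A,C,B,E; methods=nl_idx,hash,hash,hash

Selinger DP (subsets sized 1..n):
  {E}: scan cost=120, card=120
  {B}: scan cost=400, card=400
  {C}: scan cost=100, card=100
  {A}: scan cost=150, card=150
  {D}: scan cost=50, card=50
  {BE}: card=16000; try (E,hash)→2480, (B,merge)→5080, (E,merge)→5360, (B,hash)→7440, (B,nl_idx)→17200, (E,nl_idx)→19200 …(+2); best=2480 via (E,hash)
  {BC}: card=1600; try (C,hash)→2200, (B,nl_idx)→2600, (B,merge)→4900, (C,merge)→5200, (B,hash)→7400, (B,nl)→40100 …(+1); best=2200 via (C,hash)
  {AC}: card=600; try (A,nl_idx)→1500, (C,hash)→1700, (A,merge)→2250, (C,merge)→2300, (A,hash)→2600, (A,nl)→15100 …(+1); best=1500 via (A,nl_idx)
  {AD}: card=150; try (A,nl_idx)→600, (D,hash)→900, (D,nl_idx)→1200, (A,merge)→1750, (D,merge)→1850, (A,hash)→2500 …(+2); best=600 via (A,nl_idx)
  {BCE}: card=64000; try (E,hash)→5480, (C,hash)→19880, (E,merge)→22360, (E,nl_idx)→77400, (E,nl)→194200, (C,merge)→243280 …(+1); best=5480 via (E,hash)
  {ABC}: card=9600; try (A,hash)→6200, (B,hash)→9300, (B,merge)→12100, (B,nl_idx)→16500, (A,merge)→22750, (A,nl_idx)→24600 …(+2); best=6200 via (A,hash)
  {ACD}: card=600; try (C,hash)→2150, (D,hash)→2700, (C,merge)→2750, (D,nl_idx)→5700, (D,merge)→8450, (C,nl)→15600 …(+1); best=2150 via (C,hash)
  {ABCE}: card=384000; try (E,hash)→17480, (A,hash)→71880, (E,merge)→151160, (E,nl_idx)→457400, (A,nl_idx)→901480, (A,merge)→1094830 …(+2); best=17480 via (E,hash)
  {ABCD}: card=9600; try (B,hash)→9950, (B,merge)→12750, (D,hash)→16400, (B,nl_idx)→17150, (D,nl_idx)→73400, (D,merge)→150550 …(+2); best=9950 via (B,hash)
  {ABCDE}: card=384000; try (E,hash)→21230, (E,merge)→154910, (D,hash)→402080, (E,nl_idx)→461150, (E,nl)→1161950, (D,nl_idx)→2705480 …(+2); best=21230 via (E,hash)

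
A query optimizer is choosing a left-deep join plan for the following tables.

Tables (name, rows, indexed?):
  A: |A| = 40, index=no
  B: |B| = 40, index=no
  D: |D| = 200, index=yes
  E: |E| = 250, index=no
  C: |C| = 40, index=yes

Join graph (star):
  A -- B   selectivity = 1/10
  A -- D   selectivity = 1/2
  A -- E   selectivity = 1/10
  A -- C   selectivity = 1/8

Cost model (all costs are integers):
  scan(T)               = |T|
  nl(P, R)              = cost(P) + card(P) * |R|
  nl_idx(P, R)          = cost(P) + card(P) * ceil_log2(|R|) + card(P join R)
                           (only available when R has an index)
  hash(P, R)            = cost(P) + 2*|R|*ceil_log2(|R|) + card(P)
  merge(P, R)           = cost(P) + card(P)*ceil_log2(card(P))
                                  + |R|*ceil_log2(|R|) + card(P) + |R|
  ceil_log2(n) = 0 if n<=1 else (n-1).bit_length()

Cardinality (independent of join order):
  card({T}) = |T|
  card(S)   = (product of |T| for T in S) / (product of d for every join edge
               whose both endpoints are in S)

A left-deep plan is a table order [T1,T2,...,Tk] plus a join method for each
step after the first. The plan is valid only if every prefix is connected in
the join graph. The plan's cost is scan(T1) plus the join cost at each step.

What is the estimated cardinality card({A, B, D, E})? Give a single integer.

400000

Tables in S: A(40), B(40), D(200), E(250)
Edges inside S: A-B(d=10), A-D(d=2), A-E(d=10)
numerator = 40 * 40 * 200 * 250 = 80000000
denominator = 10 * 2 * 10 = 200
card(S) = 80000000 / 200 = 400000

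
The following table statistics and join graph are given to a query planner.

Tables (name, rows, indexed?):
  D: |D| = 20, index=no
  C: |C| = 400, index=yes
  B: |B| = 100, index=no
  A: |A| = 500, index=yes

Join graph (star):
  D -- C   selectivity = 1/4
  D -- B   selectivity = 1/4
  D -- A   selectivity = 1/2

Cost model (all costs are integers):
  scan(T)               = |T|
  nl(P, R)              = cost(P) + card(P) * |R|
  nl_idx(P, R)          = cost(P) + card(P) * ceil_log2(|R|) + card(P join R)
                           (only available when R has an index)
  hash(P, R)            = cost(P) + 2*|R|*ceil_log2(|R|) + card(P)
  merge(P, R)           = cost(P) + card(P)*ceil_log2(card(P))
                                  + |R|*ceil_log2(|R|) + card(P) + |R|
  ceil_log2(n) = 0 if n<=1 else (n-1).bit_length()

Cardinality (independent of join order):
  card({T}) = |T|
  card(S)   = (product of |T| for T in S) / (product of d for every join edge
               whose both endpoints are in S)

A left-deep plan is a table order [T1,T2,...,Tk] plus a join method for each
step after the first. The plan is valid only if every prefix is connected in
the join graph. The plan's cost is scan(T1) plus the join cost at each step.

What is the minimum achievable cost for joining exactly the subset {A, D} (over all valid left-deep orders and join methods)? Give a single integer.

1200

Selinger DP over subsets of {A,D}:
  {D}: scan cost=20, card=20
  {A}: scan cost=500, card=500
  {AD}: card=5000; try (D,hash)→1200, (A,merge)→5140, (A,nl_idx)→5200, (D,merge)→5620, (A,hash)→9040, (A,nl)→10020 …(+1); best=1200 via (D,hash)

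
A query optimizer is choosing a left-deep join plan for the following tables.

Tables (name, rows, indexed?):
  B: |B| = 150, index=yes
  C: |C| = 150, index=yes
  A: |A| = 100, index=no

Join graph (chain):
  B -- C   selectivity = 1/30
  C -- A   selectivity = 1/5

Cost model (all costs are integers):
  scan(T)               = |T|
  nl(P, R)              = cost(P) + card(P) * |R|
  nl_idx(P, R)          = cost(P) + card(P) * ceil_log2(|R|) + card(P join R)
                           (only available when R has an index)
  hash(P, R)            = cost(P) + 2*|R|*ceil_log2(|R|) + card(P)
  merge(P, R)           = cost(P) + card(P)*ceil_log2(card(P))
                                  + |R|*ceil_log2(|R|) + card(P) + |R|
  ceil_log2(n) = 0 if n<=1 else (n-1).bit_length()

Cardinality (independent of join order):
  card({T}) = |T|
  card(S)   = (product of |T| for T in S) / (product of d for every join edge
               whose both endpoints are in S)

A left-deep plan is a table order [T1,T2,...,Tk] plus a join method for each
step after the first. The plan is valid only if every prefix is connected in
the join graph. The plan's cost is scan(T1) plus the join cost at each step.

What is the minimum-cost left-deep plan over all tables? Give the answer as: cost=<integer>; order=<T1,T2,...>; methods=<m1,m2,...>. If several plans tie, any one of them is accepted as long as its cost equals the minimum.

cost=4250; order=B,C,A; methods=nl_idx,hash

Selinger DP (subsets sized 1..n):
  {B}: scan cost=150, card=150
  {C}: scan cost=150, card=150
  {A}: scan cost=100, card=100
  {BC}: card=750; try (C,nl_idx)→2100, (B,nl_idx)→2100, (C,hash)→2700, (B,hash)→2700, (C,merge)→2850, (B,merge)→2850 …(+2); best=2100 via (C,nl_idx)
  {AC}: card=3000; try (A,hash)→1700, (C,merge)→2250, (A,merge)→2300, (C,hash)→2600, (C,nl_idx)→3900, (C,nl)→15100 …(+1); best=1700 via (A,hash)
  {ABC}: card=15000; try (A,hash)→4250, (B,hash)→7100, (A,merge)→11150, (B,nl_idx)→40700, (B,merge)→42050, (A,nl)→77100 …(+1); best=4250 via (A,hash)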